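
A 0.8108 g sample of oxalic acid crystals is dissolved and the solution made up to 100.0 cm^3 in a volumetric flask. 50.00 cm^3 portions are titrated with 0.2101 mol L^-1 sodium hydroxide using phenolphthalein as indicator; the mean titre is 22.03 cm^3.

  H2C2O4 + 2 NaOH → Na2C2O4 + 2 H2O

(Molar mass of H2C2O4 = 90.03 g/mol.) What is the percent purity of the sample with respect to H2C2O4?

51.39 %

n(NaOH) per titration = 0.02203 × 0.2101 = 4.629 × 10^-3 mol
From the 1:2 ratio, n(H2C2O4) in each aliquot = 1/2 × 4.629 × 10^-3 = 2.314 × 10^-3 mol
n(H2C2O4) in the whole flask = 2.314 × 10^-3 × 100.0/50.00 = 4.629 × 10^-3 mol
mass of H2C2O4 = 4.629 × 10^-3 × 90.03 = 0.4167 g
% H2C2O4 = 0.4167 / 0.8108 × 100 = 51.39 %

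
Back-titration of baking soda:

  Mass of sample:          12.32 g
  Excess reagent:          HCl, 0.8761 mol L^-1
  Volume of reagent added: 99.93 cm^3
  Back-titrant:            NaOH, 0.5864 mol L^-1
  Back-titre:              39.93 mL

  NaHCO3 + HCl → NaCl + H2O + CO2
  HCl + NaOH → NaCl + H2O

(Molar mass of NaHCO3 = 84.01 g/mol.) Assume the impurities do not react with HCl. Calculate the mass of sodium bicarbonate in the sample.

n(HCl) added = 0.09993 × 0.8761 = 0.08755 mol
n(NaOH) used in back-titration = 0.03993 × 0.5864 = 0.02341 mol
n(HCl) left over = 0.02341 mol (1:1 ratio)
n(HCl) consumed by analyte = 0.08755 − 0.02341 = 0.06413 mol
n(NaHCO3) = 0.06413 mol (1:1 ratio)
mass of NaHCO3 = 0.06413 × 84.01 = 5.388 g

5.388 g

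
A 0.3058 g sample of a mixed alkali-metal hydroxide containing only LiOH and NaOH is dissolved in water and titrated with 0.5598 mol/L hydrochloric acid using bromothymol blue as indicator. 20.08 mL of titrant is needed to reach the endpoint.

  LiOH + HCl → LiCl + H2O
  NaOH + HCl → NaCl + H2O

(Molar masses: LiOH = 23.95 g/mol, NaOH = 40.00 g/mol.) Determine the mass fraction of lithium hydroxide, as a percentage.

70.19 %

n(HCl) = 0.02008 × 0.5598 = 0.01124 mol
Let x = n(LiOH), y = n(NaOH).
Titrant: 1x + 1y = 0.01124;  mass: 23.95x + 40.00y = 0.3058
Solving, x = 8.961 × 10^-3 mol, y = 2.279 × 10^-3 mol
mass of LiOH = 8.961 × 10^-3 × 23.95 = 0.2146 g
% LiOH = 0.2146 / 0.3058 × 100 = 70.19 %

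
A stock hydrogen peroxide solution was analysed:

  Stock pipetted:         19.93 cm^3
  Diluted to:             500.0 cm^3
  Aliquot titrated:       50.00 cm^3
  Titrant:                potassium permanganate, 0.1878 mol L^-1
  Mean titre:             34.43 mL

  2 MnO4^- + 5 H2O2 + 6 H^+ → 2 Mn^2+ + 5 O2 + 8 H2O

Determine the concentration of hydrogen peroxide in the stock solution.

8.111 mol/L

n(KMnO4) = 0.03443 × 0.1878 = 6.466 × 10^-3 mol
From the 5:2 ratio, n(H2O2) in the aliquot = 5/2 × 6.466 × 10^-3 = 0.01616 mol
[H2O2]_dilute = 0.01616 / 0.05000 = 0.3233 mol/L
Dilution factor = 500.0 / 19.93 = 25.09
[H2O2]_stock = 0.3233 × 25.09 = 8.111 mol/L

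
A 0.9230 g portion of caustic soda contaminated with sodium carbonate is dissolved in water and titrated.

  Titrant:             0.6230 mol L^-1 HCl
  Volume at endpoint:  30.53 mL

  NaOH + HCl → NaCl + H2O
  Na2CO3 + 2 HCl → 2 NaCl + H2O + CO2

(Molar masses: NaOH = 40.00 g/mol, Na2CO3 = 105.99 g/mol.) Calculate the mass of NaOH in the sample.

n(HCl) = 0.03053 × 0.6230 = 0.01902 mol
Let x = n(NaOH), y = n(Na2CO3).
Titrant: 1x + 2y = 0.01902;  mass: 40.00x + 105.99y = 0.9230
Solving, x = 6.539 × 10^-3 mol, y = 6.241 × 10^-3 mol
mass of NaOH = 6.539 × 10^-3 × 40.00 = 0.2616 g

0.2616 g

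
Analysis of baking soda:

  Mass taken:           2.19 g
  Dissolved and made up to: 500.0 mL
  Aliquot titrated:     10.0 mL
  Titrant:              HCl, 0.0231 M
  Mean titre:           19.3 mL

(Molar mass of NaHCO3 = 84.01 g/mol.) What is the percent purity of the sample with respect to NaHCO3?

NaHCO3 + HCl → NaCl + H2O + CO2
n(HCl) per titration = 0.0193 × 0.0231 = 4.46 × 10^-4 mol
n(NaHCO3) in each aliquot = 4.46 × 10^-4 mol (1:1 ratio)
n(NaHCO3) in the whole flask = 4.46 × 10^-4 × 500.0/10.0 = 0.0223 mol
mass of NaHCO3 = 0.0223 × 84.01 = 1.87 g
% NaHCO3 = 1.87 / 2.19 × 100 = 85.5 %

85.5 %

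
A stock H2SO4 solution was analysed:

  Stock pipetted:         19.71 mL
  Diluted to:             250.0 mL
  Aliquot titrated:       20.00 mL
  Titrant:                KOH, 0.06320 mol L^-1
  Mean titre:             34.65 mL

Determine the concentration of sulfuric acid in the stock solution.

0.6944 mol/L

H2SO4 + 2 KOH → K2SO4 + 2 H2O
n(KOH) = 0.03465 × 0.06320 = 2.190 × 10^-3 mol
From the 1:2 ratio, n(H2SO4) in the aliquot = 1/2 × 2.190 × 10^-3 = 1.095 × 10^-3 mol
[H2SO4]_dilute = 1.095 × 10^-3 / 0.02000 = 0.05475 mol/L
Dilution factor = 250.0 / 19.71 = 12.68
[H2SO4]_stock = 0.05475 × 12.68 = 0.6944 mol/L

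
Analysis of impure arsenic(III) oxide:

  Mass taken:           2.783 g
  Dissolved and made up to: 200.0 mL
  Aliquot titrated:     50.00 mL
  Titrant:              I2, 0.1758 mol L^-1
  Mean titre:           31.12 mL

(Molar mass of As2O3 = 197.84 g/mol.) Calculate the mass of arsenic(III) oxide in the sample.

As2O3 + 2 I2 + 2 H2O → As2O5 + 4 HI
n(I2) per titration = 0.03112 × 0.1758 = 5.471 × 10^-3 mol
From the 1:2 ratio, n(As2O3) in each aliquot = 1/2 × 5.471 × 10^-3 = 2.735 × 10^-3 mol
n(As2O3) in the whole flask = 2.735 × 10^-3 × 200.0/50.00 = 0.01094 mol
mass of As2O3 = 0.01094 × 197.84 = 2.165 g

2.165 g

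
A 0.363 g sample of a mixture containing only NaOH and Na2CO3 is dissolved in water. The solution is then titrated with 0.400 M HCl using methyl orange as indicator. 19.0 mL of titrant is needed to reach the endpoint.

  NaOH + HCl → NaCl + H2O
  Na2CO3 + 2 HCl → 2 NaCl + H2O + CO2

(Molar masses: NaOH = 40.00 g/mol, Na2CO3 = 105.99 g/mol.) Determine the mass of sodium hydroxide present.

0.122 g

n(HCl) = 0.0190 × 0.400 = 7.60 × 10^-3 mol
Let x = n(NaOH), y = n(Na2CO3).
Titrant: 1x + 2y = 7.60 × 10^-3;  mass: 40.00x + 105.99y = 0.363
Solving, x = 3.06 × 10^-3 mol, y = 2.27 × 10^-3 mol
mass of NaOH = 3.06 × 10^-3 × 40.00 = 0.122 g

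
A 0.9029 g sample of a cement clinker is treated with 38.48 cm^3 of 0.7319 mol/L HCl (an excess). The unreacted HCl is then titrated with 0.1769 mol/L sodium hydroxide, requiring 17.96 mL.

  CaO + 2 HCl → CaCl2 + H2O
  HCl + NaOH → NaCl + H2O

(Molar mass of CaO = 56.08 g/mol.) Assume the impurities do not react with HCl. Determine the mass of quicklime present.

0.7006 g

n(HCl) added = 0.03848 × 0.7319 = 0.02816 mol
n(NaOH) used in back-titration = 0.01796 × 0.1769 = 3.177 × 10^-3 mol
n(HCl) left over = 3.177 × 10^-3 mol (1:1 ratio)
n(HCl) consumed by analyte = 0.02816 − 3.177 × 10^-3 = 0.02499 mol
From the 1:2 ratio, n(CaO) = 1/2 × 0.02499 = 0.01249 mol
mass of CaO = 0.01249 × 56.08 = 0.7006 g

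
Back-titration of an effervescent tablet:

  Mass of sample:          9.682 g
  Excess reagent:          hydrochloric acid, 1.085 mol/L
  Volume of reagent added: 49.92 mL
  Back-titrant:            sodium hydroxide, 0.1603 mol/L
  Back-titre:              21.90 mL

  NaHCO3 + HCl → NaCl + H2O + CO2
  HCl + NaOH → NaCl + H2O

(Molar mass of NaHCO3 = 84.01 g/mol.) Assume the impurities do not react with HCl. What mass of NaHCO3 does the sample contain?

n(HCl) added = 0.04992 × 1.085 = 0.05416 mol
n(NaOH) used in back-titration = 0.02190 × 0.1603 = 3.511 × 10^-3 mol
n(HCl) left over = 3.511 × 10^-3 mol (1:1 ratio)
n(HCl) consumed by analyte = 0.05416 − 3.511 × 10^-3 = 0.05065 mol
n(NaHCO3) = 0.05065 mol (1:1 ratio)
mass of NaHCO3 = 0.05065 × 84.01 = 4.255 g

4.255 g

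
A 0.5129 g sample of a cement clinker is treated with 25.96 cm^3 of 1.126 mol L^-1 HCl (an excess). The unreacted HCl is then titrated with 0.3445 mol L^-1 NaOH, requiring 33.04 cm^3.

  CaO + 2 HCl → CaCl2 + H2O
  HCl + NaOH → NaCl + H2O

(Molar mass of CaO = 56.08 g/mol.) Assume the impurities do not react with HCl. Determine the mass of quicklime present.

0.5005 g

n(HCl) added = 0.02596 × 1.126 = 0.02923 mol
n(NaOH) used in back-titration = 0.03304 × 0.3445 = 0.01138 mol
n(HCl) left over = 0.01138 mol (1:1 ratio)
n(HCl) consumed by analyte = 0.02923 − 0.01138 = 0.01785 mol
From the 1:2 ratio, n(CaO) = 1/2 × 0.01785 = 8.924 × 10^-3 mol
mass of CaO = 8.924 × 10^-3 × 56.08 = 0.5005 g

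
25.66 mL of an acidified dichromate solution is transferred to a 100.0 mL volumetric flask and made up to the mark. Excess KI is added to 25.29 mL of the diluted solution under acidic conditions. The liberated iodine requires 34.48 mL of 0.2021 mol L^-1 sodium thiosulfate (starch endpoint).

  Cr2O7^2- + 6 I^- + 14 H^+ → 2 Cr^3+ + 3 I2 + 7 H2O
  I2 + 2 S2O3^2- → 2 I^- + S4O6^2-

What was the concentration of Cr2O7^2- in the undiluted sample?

n(S2O3^2-) = 0.03448 × 0.2021 = 6.968 × 10^-3 mol
n(I2) = n(S2O3^2-)/2 = 3.484 × 10^-3 mol
From the 1:3 ratio, n(Cr2O7^2-) in the aliquot = 1/3 × 3.484 × 10^-3 = 1.161 × 10^-3 mol
[Cr2O7^2-]_dilute = 1.161 × 10^-3 / 0.02529 = 0.04592 mol/L
[Cr2O7^2-]_original = 0.04592 × 100.0/25.66 = 0.1790 mol/L

0.1790 mol/L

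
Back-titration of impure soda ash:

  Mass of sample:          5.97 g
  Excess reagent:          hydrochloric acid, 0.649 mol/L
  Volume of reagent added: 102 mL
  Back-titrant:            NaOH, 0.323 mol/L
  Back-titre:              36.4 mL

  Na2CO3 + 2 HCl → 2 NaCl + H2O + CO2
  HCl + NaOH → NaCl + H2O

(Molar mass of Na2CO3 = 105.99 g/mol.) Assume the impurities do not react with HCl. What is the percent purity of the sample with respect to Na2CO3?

48.3 %

n(HCl) added = 0.102 × 0.649 = 0.0662 mol
n(NaOH) used in back-titration = 0.0364 × 0.323 = 0.0118 mol
n(HCl) left over = 0.0118 mol (1:1 ratio)
n(HCl) consumed by analyte = 0.0662 − 0.0118 = 0.0544 mol
From the 1:2 ratio, n(Na2CO3) = 1/2 × 0.0544 = 0.0272 mol
mass of Na2CO3 = 0.0272 × 105.99 = 2.89 g
% Na2CO3 = 2.89 / 5.97 × 100 = 48.3 %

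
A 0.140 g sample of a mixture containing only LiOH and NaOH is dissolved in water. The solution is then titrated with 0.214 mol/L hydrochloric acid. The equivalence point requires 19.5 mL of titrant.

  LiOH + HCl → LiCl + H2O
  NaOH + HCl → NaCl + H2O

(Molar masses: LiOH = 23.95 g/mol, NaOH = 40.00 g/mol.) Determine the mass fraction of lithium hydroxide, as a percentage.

n(HCl) = 0.0195 × 0.214 = 4.17 × 10^-3 mol
Let x = n(LiOH), y = n(NaOH).
Titrant: 1x + 1y = 4.17 × 10^-3;  mass: 23.95x + 40.00y = 0.140
Solving, x = 1.68 × 10^-3 mol, y = 2.50 × 10^-3 mol
mass of LiOH = 1.68 × 10^-3 × 23.95 = 0.0402 g
% LiOH = 0.0402 / 0.140 × 100 = 28.7 %

28.7 %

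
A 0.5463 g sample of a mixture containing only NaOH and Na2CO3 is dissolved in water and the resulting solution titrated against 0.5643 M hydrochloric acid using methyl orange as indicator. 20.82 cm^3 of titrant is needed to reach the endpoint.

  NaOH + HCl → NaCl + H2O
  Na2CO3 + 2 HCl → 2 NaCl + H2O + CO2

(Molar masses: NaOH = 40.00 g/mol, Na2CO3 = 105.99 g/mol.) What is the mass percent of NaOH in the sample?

43.00 %

n(HCl) = 0.02082 × 0.5643 = 0.01175 mol
Let x = n(NaOH), y = n(Na2CO3).
Titrant: 1x + 2y = 0.01175;  mass: 40.00x + 105.99y = 0.5463
Solving, x = 5.873 × 10^-3 mol, y = 2.938 × 10^-3 mol
mass of NaOH = 5.873 × 10^-3 × 40.00 = 0.2349 g
% NaOH = 0.2349 / 0.5463 × 100 = 43.00 %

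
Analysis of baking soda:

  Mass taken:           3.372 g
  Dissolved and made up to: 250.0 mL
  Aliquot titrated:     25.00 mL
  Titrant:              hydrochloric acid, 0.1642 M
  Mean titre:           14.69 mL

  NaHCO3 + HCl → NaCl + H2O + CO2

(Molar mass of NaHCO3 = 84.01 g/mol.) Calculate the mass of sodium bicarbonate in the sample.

n(HCl) per titration = 0.01469 × 0.1642 = 2.412 × 10^-3 mol
n(NaHCO3) in each aliquot = 2.412 × 10^-3 mol (1:1 ratio)
n(NaHCO3) in the whole flask = 2.412 × 10^-3 × 250.0/25.00 = 0.02412 mol
mass of NaHCO3 = 0.02412 × 84.01 = 2.026 g

2.026 g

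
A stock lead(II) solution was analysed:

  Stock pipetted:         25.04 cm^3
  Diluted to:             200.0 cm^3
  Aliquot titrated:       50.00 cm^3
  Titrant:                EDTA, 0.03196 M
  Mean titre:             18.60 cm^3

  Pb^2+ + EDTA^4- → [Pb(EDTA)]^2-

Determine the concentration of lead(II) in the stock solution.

n(EDTA) = 0.01860 × 0.03196 = 5.945 × 10^-4 mol
n(Pb2+) in the aliquot = 5.945 × 10^-4 mol (1:1 ratio)
[Pb2+]_dilute = 5.945 × 10^-4 / 0.05000 = 0.01189 mol/L
Dilution factor = 200.0 / 25.04 = 7.987
[Pb2+]_stock = 0.01189 × 7.987 = 0.09496 mol/L

0.09496 M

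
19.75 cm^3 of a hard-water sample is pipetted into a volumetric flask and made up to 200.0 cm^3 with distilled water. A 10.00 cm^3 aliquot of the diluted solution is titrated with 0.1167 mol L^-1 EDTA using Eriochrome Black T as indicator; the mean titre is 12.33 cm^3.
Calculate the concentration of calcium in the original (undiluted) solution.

Ca^2+ + EDTA^4- → [Ca(EDTA)]^2-
n(EDTA) = 0.01233 × 0.1167 = 1.439 × 10^-3 mol
n(Ca2+) in the aliquot = 1.439 × 10^-3 mol (1:1 ratio)
[Ca2+]_dilute = 1.439 × 10^-3 / 0.01000 = 0.1439 mol/L
Dilution factor = 200.0 / 19.75 = 10.13
[Ca2+]_stock = 0.1439 × 10.13 = 1.457 mol/L

1.457 mol/L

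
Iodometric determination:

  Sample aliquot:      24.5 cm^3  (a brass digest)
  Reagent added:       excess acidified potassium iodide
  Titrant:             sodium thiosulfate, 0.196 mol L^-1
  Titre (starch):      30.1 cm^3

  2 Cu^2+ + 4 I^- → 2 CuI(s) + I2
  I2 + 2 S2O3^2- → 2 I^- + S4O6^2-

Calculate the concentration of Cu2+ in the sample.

n(S2O3^2-) = 0.0301 × 0.196 = 5.90 × 10^-3 mol
n(I2) = n(S2O3^2-)/2 = 2.95 × 10^-3 mol
From the 2:1 ratio, n(Cu2+) in the aliquot = 2/1 × 2.95 × 10^-3 = 5.90 × 10^-3 mol
[Cu2+] = 5.90 × 10^-3 / 0.0245 = 0.241 mol/L

0.241 mol/L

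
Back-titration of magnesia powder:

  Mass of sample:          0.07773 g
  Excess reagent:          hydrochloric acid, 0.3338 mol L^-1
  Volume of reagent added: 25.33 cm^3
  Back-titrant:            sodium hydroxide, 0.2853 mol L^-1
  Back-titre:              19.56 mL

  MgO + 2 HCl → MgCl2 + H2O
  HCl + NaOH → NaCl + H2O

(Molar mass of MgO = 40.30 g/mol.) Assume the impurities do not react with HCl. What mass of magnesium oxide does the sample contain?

n(HCl) added = 0.02533 × 0.3338 = 8.455 × 10^-3 mol
n(NaOH) used in back-titration = 0.01956 × 0.2853 = 5.580 × 10^-3 mol
n(HCl) left over = 5.580 × 10^-3 mol (1:1 ratio)
n(HCl) consumed by analyte = 8.455 × 10^-3 − 5.580 × 10^-3 = 2.875 × 10^-3 mol
From the 1:2 ratio, n(MgO) = 1/2 × 2.875 × 10^-3 = 1.437 × 10^-3 mol
mass of MgO = 1.437 × 10^-3 × 40.30 = 0.05792 g

0.05792 g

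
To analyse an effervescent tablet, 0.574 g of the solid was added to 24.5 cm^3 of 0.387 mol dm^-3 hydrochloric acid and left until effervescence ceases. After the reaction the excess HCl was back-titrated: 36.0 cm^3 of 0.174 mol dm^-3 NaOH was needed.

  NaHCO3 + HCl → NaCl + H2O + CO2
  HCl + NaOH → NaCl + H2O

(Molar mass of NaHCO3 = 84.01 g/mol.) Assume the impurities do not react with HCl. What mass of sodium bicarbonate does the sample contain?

0.270 g

n(HCl) added = 0.0245 × 0.387 = 9.48 × 10^-3 mol
n(NaOH) used in back-titration = 0.0360 × 0.174 = 6.26 × 10^-3 mol
n(HCl) left over = 6.26 × 10^-3 mol (1:1 ratio)
n(HCl) consumed by analyte = 9.48 × 10^-3 − 6.26 × 10^-3 = 3.22 × 10^-3 mol
n(NaHCO3) = 3.22 × 10^-3 mol (1:1 ratio)
mass of NaHCO3 = 3.22 × 10^-3 × 84.01 = 0.270 g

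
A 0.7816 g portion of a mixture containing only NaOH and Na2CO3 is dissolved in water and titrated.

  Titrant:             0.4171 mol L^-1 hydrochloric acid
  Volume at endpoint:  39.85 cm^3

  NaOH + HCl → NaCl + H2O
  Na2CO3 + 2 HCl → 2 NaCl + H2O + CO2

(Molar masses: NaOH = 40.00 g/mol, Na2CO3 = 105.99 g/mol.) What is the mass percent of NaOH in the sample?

n(HCl) = 0.03985 × 0.4171 = 0.01662 mol
Let x = n(NaOH), y = n(Na2CO3).
Titrant: 1x + 2y = 0.01662;  mass: 40.00x + 105.99y = 0.7816
Solving, x = 7.638 × 10^-3 mol, y = 4.492 × 10^-3 mol
mass of NaOH = 7.638 × 10^-3 × 40.00 = 0.3055 g
% NaOH = 0.3055 / 0.7816 × 100 = 39.09 %

39.09 %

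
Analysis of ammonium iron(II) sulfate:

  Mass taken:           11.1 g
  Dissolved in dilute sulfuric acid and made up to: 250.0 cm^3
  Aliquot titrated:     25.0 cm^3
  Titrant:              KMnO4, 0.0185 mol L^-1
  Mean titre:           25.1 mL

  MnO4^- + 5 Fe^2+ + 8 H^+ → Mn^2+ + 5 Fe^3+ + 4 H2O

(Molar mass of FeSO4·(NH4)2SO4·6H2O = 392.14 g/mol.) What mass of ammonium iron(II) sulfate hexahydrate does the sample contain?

9.10 g

n(KMnO4) per titration = 0.0251 × 0.0185 = 4.64 × 10^-4 mol
From the 5:1 ratio, n(FeSO4·(NH4)2SO4·6H2O) in each aliquot = 5/1 × 4.64 × 10^-4 = 2.32 × 10^-3 mol
n(FeSO4·(NH4)2SO4·6H2O) in the whole flask = 2.32 × 10^-3 × 250.0/25.0 = 0.0232 mol
mass of FeSO4·(NH4)2SO4·6H2O = 0.0232 × 392.14 = 9.10 g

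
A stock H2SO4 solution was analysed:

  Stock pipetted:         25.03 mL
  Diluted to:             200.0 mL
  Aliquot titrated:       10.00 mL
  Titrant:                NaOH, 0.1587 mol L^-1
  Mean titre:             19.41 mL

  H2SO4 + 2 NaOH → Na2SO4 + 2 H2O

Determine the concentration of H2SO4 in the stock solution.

n(NaOH) = 0.01941 × 0.1587 = 3.080 × 10^-3 mol
From the 1:2 ratio, n(H2SO4) in the aliquot = 1/2 × 3.080 × 10^-3 = 1.540 × 10^-3 mol
[H2SO4]_dilute = 1.540 × 10^-3 / 0.01000 = 0.1540 mol/L
Dilution factor = 200.0 / 25.03 = 7.990
[H2SO4]_stock = 0.1540 × 7.990 = 1.231 mol/L

1.231 mol/L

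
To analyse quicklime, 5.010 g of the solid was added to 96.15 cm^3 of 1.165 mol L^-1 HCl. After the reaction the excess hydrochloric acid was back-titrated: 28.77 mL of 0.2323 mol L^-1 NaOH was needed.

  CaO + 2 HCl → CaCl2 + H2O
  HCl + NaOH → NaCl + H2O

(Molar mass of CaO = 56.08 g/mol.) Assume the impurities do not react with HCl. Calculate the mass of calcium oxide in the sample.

2.953 g

n(HCl) added = 0.09615 × 1.165 = 0.1120 mol
n(NaOH) used in back-titration = 0.02877 × 0.2323 = 6.683 × 10^-3 mol
n(HCl) left over = 6.683 × 10^-3 mol (1:1 ratio)
n(HCl) consumed by analyte = 0.1120 − 6.683 × 10^-3 = 0.1053 mol
From the 1:2 ratio, n(CaO) = 1/2 × 0.1053 = 0.05267 mol
mass of CaO = 0.05267 × 56.08 = 2.953 g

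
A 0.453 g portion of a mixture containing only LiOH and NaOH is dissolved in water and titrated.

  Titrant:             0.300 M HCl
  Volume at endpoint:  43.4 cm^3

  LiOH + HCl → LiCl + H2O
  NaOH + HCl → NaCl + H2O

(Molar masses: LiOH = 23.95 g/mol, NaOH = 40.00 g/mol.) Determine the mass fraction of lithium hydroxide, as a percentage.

n(HCl) = 0.0434 × 0.300 = 0.0130 mol
Let x = n(LiOH), y = n(NaOH).
Titrant: 1x + 1y = 0.0130;  mass: 23.95x + 40.00y = 0.453
Solving, x = 4.22 × 10^-3 mol, y = 8.80 × 10^-3 mol
mass of LiOH = 4.22 × 10^-3 × 23.95 = 0.101 g
% LiOH = 0.101 / 0.453 × 100 = 22.3 %

22.3 %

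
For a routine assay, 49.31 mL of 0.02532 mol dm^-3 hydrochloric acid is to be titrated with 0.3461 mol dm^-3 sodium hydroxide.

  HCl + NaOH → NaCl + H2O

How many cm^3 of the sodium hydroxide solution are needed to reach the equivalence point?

n(HCl) = 0.04931 L × 0.02532 mol/L = 1.249 × 10^-3 mol
n(NaOH) = 1.249 × 10^-3 mol (1:1 stoichiometry)
V(NaOH) = 1.249 × 10^-3 mol / 0.3461 mol/L = 0.003607 L = 3.607 mL

3.607 mL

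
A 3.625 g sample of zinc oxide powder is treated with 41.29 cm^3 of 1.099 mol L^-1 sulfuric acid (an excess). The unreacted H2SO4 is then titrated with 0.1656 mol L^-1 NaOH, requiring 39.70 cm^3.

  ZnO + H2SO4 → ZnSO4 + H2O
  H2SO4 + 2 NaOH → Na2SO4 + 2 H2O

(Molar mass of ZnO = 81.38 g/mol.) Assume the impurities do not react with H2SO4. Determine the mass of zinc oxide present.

n(H2SO4) added = 0.04129 × 1.099 = 0.04538 mol
n(NaOH) used in back-titration = 0.03970 × 0.1656 = 6.574 × 10^-3 mol
From the 1:2 ratio, n(H2SO4) left over = 1/2 × 6.574 × 10^-3 = 3.287 × 10^-3 mol
n(H2SO4) consumed by analyte = 0.04538 − 3.287 × 10^-3 = 0.04209 mol
n(ZnO) = 0.04209 mol (1:1 ratio)
mass of ZnO = 0.04209 × 81.38 = 3.425 g

3.425 g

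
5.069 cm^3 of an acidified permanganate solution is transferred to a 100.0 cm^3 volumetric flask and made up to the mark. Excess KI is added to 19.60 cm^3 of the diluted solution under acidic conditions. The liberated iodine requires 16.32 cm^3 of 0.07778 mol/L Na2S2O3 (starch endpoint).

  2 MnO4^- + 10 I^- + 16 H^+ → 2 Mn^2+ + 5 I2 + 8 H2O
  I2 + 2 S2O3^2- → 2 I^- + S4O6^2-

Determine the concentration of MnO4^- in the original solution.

n(S2O3^2-) = 0.01632 × 0.07778 = 1.269 × 10^-3 mol
n(I2) = n(S2O3^2-)/2 = 6.347 × 10^-4 mol
From the 2:5 ratio, n(MnO4^-) in the aliquot = 2/5 × 6.347 × 10^-4 = 2.539 × 10^-4 mol
[MnO4^-]_dilute = 2.539 × 10^-4 / 0.01960 = 0.01295 mol/L
[MnO4^-]_original = 0.01295 × 100.0/5.069 = 0.2555 mol/L

0.2555 mol/L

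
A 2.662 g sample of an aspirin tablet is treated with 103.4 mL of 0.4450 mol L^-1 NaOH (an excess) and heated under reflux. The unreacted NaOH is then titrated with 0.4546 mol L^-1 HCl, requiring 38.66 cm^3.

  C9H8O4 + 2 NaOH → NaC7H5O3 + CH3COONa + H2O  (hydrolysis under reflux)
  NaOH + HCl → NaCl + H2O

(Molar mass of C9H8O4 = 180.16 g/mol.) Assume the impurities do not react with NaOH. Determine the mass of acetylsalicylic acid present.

2.562 g

n(NaOH) added = 0.1034 × 0.4450 = 0.04601 mol
n(HCl) used in back-titration = 0.03866 × 0.4546 = 0.01757 mol
n(NaOH) left over = 0.01757 mol (1:1 ratio)
n(NaOH) consumed by analyte = 0.04601 − 0.01757 = 0.02844 mol
From the 1:2 ratio, n(C9H8O4) = 1/2 × 0.02844 = 0.01422 mol
mass of C9H8O4 = 0.01422 × 180.16 = 2.562 g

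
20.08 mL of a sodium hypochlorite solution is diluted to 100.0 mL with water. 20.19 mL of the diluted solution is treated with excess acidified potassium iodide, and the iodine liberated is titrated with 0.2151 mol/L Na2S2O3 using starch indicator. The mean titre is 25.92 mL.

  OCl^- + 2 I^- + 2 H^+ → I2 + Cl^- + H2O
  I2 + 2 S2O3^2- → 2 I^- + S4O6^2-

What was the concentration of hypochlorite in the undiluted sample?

n(S2O3^2-) = 0.02592 × 0.2151 = 5.575 × 10^-3 mol
n(I2) = n(S2O3^2-)/2 = 2.788 × 10^-3 mol
n(OCl^-) in the aliquot = 2.788 × 10^-3 mol (1:1 ratio)
[OCl^-]_dilute = 2.788 × 10^-3 / 0.02019 = 0.1381 mol/L
[OCl^-]_original = 0.1381 × 100.0/20.08 = 0.6876 mol/L

0.6876 mol/L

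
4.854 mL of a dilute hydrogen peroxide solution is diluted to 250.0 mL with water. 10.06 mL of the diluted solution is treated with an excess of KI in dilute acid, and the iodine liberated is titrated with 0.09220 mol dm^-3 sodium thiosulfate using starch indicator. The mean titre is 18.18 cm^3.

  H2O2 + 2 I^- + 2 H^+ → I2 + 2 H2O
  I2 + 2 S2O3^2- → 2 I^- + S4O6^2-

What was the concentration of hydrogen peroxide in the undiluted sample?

4.291 mol/L

n(S2O3^2-) = 0.01818 × 0.09220 = 1.676 × 10^-3 mol
n(I2) = n(S2O3^2-)/2 = 8.381 × 10^-4 mol
n(H2O2) in the aliquot = 8.381 × 10^-4 mol (1:1 ratio)
[H2O2]_dilute = 8.381 × 10^-4 / 0.01006 = 0.08331 mol/L
[H2O2]_original = 0.08331 × 250.0/4.854 = 4.291 mol/L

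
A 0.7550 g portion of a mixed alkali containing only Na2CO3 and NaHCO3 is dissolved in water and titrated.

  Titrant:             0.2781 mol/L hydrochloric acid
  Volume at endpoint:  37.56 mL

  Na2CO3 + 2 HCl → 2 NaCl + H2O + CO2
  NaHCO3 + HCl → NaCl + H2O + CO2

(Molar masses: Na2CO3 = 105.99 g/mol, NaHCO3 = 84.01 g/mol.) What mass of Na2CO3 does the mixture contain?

0.2094 g

n(HCl) = 0.03756 × 0.2781 = 0.01045 mol
Let x = n(Na2CO3), y = n(NaHCO3).
Titrant: 2x + 1y = 0.01045;  mass: 105.99x + 84.01y = 0.7550
Solving, x = 1.975 × 10^-3 mol, y = 6.495 × 10^-3 mol
mass of Na2CO3 = 1.975 × 10^-3 × 105.99 = 0.2094 g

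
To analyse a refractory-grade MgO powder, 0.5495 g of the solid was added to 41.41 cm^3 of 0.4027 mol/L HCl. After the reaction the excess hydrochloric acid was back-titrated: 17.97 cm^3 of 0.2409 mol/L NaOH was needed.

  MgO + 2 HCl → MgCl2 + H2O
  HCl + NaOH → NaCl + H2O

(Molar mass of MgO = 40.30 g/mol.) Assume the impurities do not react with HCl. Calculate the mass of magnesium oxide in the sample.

0.2488 g

n(HCl) added = 0.04141 × 0.4027 = 0.01668 mol
n(NaOH) used in back-titration = 0.01797 × 0.2409 = 4.329 × 10^-3 mol
n(HCl) left over = 4.329 × 10^-3 mol (1:1 ratio)
n(HCl) consumed by analyte = 0.01668 − 4.329 × 10^-3 = 0.01235 mol
From the 1:2 ratio, n(MgO) = 1/2 × 0.01235 = 6.173 × 10^-3 mol
mass of MgO = 6.173 × 10^-3 × 40.30 = 0.2488 g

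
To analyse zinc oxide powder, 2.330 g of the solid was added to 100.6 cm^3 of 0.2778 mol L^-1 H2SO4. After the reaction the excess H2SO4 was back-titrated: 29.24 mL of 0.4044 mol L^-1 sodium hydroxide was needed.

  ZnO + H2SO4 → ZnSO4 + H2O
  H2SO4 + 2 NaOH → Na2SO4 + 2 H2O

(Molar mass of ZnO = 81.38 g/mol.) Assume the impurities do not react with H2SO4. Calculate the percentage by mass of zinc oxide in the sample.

n(H2SO4) added = 0.1006 × 0.2778 = 0.02795 mol
n(NaOH) used in back-titration = 0.02924 × 0.4044 = 0.01182 mol
From the 1:2 ratio, n(H2SO4) left over = 1/2 × 0.01182 = 5.912 × 10^-3 mol
n(H2SO4) consumed by analyte = 0.02795 − 5.912 × 10^-3 = 0.02203 mol
n(ZnO) = 0.02203 mol (1:1 ratio)
mass of ZnO = 0.02203 × 81.38 = 1.793 g
% ZnO = 1.793 / 2.330 × 100 = 76.96 %

76.96 %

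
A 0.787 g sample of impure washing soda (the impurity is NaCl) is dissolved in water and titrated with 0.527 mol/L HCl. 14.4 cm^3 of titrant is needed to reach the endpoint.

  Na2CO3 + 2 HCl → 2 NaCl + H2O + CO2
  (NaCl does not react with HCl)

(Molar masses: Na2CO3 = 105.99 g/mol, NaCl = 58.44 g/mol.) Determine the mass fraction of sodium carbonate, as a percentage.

n(HCl) = 0.0144 × 0.527 = 7.59 × 10^-3 mol
Let x = n(Na2CO3), y = n(NaCl).
Titrant: 2x = 7.59 × 10^-3;  mass: 105.99x + 58.44y = 0.787
Solving, x = 3.79 × 10^-3 mol, y = 6.59 × 10^-3 mol
mass of Na2CO3 = 3.79 × 10^-3 × 105.99 = 0.402 g
% Na2CO3 = 0.402 / 0.787 × 100 = 51.1 %

51.1 %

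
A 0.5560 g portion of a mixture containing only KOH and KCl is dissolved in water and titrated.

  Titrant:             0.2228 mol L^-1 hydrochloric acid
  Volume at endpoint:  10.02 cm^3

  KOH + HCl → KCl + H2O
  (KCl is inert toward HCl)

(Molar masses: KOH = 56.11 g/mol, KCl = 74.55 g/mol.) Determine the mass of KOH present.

n(HCl) = 0.01002 × 0.2228 = 2.232 × 10^-3 mol
Let x = n(KOH), y = n(KCl).
Titrant: 1x = 2.232 × 10^-3;  mass: 56.11x + 74.55y = 0.5560
Solving, x = 2.232 × 10^-3 mol, y = 5.778 × 10^-3 mol
mass of KOH = 2.232 × 10^-3 × 56.11 = 0.1253 g

0.1253 g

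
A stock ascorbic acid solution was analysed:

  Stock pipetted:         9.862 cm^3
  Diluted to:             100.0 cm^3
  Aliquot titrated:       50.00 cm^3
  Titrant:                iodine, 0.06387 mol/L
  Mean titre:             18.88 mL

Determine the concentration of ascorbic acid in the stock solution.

C6H8O6 + I2 → C6H6O6 + 2 HI
n(I2) = 0.01888 × 0.06387 = 1.206 × 10^-3 mol
n(C6H8O6) in the aliquot = 1.206 × 10^-3 mol (1:1 ratio)
[C6H8O6]_dilute = 1.206 × 10^-3 / 0.05000 = 0.02412 mol/L
Dilution factor = 100.0 / 9.862 = 10.14
[C6H8O6]_stock = 0.02412 × 10.14 = 0.2445 mol/L

0.2445 mol/L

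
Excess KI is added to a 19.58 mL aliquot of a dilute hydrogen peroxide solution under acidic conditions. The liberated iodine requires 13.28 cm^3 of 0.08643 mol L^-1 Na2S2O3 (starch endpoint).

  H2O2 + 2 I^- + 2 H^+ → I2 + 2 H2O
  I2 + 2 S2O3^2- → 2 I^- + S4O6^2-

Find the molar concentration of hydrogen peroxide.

0.02931 mol/L

n(S2O3^2-) = 0.01328 × 0.08643 = 1.148 × 10^-3 mol
n(I2) = n(S2O3^2-)/2 = 5.739 × 10^-4 mol
n(H2O2) in the aliquot = 5.739 × 10^-4 mol (1:1 ratio)
[H2O2] = 5.739 × 10^-4 / 0.01958 = 0.02931 mol/L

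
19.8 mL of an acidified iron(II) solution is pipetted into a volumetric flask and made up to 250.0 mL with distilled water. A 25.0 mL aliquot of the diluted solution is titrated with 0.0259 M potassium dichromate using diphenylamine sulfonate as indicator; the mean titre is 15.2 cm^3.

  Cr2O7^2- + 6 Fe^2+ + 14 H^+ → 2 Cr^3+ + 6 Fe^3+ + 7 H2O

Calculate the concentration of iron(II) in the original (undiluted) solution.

1.19 M

n(K2Cr2O7) = 0.0152 × 0.0259 = 3.94 × 10^-4 mol
From the 6:1 ratio, n(Fe2+) in the aliquot = 6/1 × 3.94 × 10^-4 = 2.36 × 10^-3 mol
[Fe2+]_dilute = 2.36 × 10^-3 / 0.0250 = 0.0945 mol/L
Dilution factor = 250.0 / 19.8 = 12.63
[Fe2+]_stock = 0.0945 × 12.63 = 1.19 mol/L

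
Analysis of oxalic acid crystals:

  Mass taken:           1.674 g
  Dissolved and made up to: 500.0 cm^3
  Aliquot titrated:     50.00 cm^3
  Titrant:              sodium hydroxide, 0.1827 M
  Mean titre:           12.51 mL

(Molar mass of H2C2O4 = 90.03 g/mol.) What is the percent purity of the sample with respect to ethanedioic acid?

61.46 %

H2C2O4 + 2 NaOH → Na2C2O4 + 2 H2O
n(NaOH) per titration = 0.01251 × 0.1827 = 2.286 × 10^-3 mol
From the 1:2 ratio, n(H2C2O4) in each aliquot = 1/2 × 2.286 × 10^-3 = 1.143 × 10^-3 mol
n(H2C2O4) in the whole flask = 1.143 × 10^-3 × 500.0/50.00 = 0.01143 mol
mass of H2C2O4 = 0.01143 × 90.03 = 1.029 g
% H2C2O4 = 1.029 / 1.674 × 100 = 61.46 %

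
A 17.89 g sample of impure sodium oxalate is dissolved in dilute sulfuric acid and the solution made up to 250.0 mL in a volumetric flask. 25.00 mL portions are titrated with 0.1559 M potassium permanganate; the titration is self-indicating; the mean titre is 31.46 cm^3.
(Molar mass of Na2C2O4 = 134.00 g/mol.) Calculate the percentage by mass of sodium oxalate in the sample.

91.84 %

2 MnO4^- + 5 C2O4^2- + 16 H^+ → 2 Mn^2+ + 10 CO2 + 8 H2O
n(KMnO4) per titration = 0.03146 × 0.1559 = 4.905 × 10^-3 mol
From the 5:2 ratio, n(Na2C2O4) in each aliquot = 5/2 × 4.905 × 10^-3 = 0.01226 mol
n(Na2C2O4) in the whole flask = 0.01226 × 250.0/25.00 = 0.1226 mol
mass of Na2C2O4 = 0.1226 × 134.00 = 16.43 g
% Na2C2O4 = 16.43 / 17.89 × 100 = 91.84 %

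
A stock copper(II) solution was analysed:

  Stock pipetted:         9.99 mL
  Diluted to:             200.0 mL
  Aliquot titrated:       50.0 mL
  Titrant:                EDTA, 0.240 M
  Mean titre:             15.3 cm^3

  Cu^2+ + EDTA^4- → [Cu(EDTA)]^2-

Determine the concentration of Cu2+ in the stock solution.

n(EDTA) = 0.0153 × 0.240 = 3.67 × 10^-3 mol
n(Cu2+) in the aliquot = 3.67 × 10^-3 mol (1:1 ratio)
[Cu2+]_dilute = 3.67 × 10^-3 / 0.0500 = 0.0734 mol/L
Dilution factor = 200.0 / 9.99 = 20.02
[Cu2+]_stock = 0.0734 × 20.02 = 1.47 mol/L

1.47 M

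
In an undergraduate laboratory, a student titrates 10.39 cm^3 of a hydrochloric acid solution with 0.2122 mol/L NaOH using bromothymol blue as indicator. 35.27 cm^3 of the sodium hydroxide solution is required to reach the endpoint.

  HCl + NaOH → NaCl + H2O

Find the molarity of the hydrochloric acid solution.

0.7203 mol/L

n(NaOH) = 0.03527 L × 0.2122 mol/L = 7.484 × 10^-3 mol
n(HCl) = 7.484 × 10^-3 mol (1:1 mole ratio)
[HCl] = 7.484 × 10^-3 mol / 0.01039 L = 0.7203 mol/L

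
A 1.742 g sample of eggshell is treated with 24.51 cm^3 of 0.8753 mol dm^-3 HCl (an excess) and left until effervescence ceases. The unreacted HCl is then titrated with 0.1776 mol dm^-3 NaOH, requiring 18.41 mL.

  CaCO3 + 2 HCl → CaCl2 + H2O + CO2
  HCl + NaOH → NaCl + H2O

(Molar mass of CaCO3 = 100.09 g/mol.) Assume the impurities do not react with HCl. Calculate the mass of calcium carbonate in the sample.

0.9100 g

n(HCl) added = 0.02451 × 0.8753 = 0.02145 mol
n(NaOH) used in back-titration = 0.01841 × 0.1776 = 3.270 × 10^-3 mol
n(HCl) left over = 3.270 × 10^-3 mol (1:1 ratio)
n(HCl) consumed by analyte = 0.02145 − 3.270 × 10^-3 = 0.01818 mol
From the 1:2 ratio, n(CaCO3) = 1/2 × 0.01818 = 9.092 × 10^-3 mol
mass of CaCO3 = 9.092 × 10^-3 × 100.09 = 0.9100 g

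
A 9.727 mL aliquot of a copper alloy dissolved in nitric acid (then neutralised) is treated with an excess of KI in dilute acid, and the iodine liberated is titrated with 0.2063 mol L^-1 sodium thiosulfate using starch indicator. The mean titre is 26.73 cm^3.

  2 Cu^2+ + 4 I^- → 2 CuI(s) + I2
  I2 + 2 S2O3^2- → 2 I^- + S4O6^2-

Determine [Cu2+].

n(S2O3^2-) = 0.02673 × 0.2063 = 5.514 × 10^-3 mol
n(I2) = n(S2O3^2-)/2 = 2.757 × 10^-3 mol
From the 2:1 ratio, n(Cu2+) in the aliquot = 2/1 × 2.757 × 10^-3 = 5.514 × 10^-3 mol
[Cu2+] = 5.514 × 10^-3 / 0.009727 = 0.5669 mol/L

0.5669 mol/L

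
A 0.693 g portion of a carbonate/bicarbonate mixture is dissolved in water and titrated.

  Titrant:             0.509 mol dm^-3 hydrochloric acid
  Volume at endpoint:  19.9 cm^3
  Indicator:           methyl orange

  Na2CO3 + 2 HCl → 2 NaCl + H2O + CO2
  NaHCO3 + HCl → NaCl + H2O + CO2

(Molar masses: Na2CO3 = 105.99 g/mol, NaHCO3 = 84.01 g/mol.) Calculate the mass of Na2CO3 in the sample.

0.270 g

n(HCl) = 0.0199 × 0.509 = 0.0101 mol
Let x = n(Na2CO3), y = n(NaHCO3).
Titrant: 2x + 1y = 0.0101;  mass: 105.99x + 84.01y = 0.693
Solving, x = 2.55 × 10^-3 mol, y = 5.04 × 10^-3 mol
mass of Na2CO3 = 2.55 × 10^-3 × 105.99 = 0.270 g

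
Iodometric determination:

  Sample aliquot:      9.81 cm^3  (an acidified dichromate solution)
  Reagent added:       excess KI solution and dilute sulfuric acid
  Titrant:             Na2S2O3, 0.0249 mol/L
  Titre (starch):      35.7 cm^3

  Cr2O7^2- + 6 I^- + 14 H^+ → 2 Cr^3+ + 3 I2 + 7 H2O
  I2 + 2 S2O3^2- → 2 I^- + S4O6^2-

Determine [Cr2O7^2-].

n(S2O3^2-) = 0.0357 × 0.0249 = 8.89 × 10^-4 mol
n(I2) = n(S2O3^2-)/2 = 4.44 × 10^-4 mol
From the 1:3 ratio, n(Cr2O7^2-) in the aliquot = 1/3 × 4.44 × 10^-4 = 1.48 × 10^-4 mol
[Cr2O7^2-] = 1.48 × 10^-4 / 0.00981 = 0.0151 mol/L

0.0151 mol/L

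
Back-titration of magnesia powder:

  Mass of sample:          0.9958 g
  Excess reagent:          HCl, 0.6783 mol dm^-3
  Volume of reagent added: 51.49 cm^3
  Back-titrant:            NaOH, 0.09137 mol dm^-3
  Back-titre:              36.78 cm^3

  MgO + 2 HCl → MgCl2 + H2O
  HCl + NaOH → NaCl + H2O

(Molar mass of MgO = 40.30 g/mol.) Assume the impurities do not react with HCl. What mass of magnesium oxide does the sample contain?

0.6360 g

n(HCl) added = 0.05149 × 0.6783 = 0.03493 mol
n(NaOH) used in back-titration = 0.03678 × 0.09137 = 3.361 × 10^-3 mol
n(HCl) left over = 3.361 × 10^-3 mol (1:1 ratio)
n(HCl) consumed by analyte = 0.03493 − 3.361 × 10^-3 = 0.03157 mol
From the 1:2 ratio, n(MgO) = 1/2 × 0.03157 = 0.01578 mol
mass of MgO = 0.01578 × 40.30 = 0.6360 g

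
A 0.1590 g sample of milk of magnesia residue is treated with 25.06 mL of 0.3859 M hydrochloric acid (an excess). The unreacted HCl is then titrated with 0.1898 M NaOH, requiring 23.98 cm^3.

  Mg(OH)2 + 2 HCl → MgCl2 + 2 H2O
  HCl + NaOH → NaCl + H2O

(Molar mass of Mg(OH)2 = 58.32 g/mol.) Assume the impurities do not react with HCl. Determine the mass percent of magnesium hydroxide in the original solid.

n(HCl) added = 0.02506 × 0.3859 = 9.671 × 10^-3 mol
n(NaOH) used in back-titration = 0.02398 × 0.1898 = 4.551 × 10^-3 mol
n(HCl) left over = 4.551 × 10^-3 mol (1:1 ratio)
n(HCl) consumed by analyte = 9.671 × 10^-3 − 4.551 × 10^-3 = 5.119 × 10^-3 mol
From the 1:2 ratio, n(Mg(OH)2) = 1/2 × 5.119 × 10^-3 = 2.560 × 10^-3 mol
mass of Mg(OH)2 = 2.560 × 10^-3 × 58.32 = 0.1493 g
% Mg(OH)2 = 0.1493 / 0.1590 × 100 = 93.89 %

93.89 %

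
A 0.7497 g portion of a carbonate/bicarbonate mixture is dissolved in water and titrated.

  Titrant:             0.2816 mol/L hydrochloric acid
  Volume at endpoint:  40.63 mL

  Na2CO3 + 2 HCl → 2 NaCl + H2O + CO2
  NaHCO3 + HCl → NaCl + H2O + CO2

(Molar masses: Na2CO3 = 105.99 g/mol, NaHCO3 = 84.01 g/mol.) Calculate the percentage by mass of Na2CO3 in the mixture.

n(HCl) = 0.04063 × 0.2816 = 0.01144 mol
Let x = n(Na2CO3), y = n(NaHCO3).
Titrant: 2x + 1y = 0.01144;  mass: 105.99x + 84.01y = 0.7497
Solving, x = 3.410 × 10^-3 mol, y = 4.622 × 10^-3 mol
mass of Na2CO3 = 3.410 × 10^-3 × 105.99 = 0.3614 g
% Na2CO3 = 0.3614 / 0.7497 × 100 = 48.20 %

48.20 %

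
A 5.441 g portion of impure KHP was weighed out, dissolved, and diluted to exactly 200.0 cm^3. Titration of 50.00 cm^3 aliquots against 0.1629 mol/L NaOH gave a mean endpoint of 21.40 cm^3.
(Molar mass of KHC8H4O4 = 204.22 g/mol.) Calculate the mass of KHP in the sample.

2.848 g

KHC8H4O4 + NaOH → KNaC8H4O4 + H2O
n(NaOH) per titration = 0.02140 × 0.1629 = 3.486 × 10^-3 mol
n(KHC8H4O4) in each aliquot = 3.486 × 10^-3 mol (1:1 ratio)
n(KHC8H4O4) in the whole flask = 3.486 × 10^-3 × 200.0/50.00 = 0.01394 mol
mass of KHC8H4O4 = 0.01394 × 204.22 = 2.848 g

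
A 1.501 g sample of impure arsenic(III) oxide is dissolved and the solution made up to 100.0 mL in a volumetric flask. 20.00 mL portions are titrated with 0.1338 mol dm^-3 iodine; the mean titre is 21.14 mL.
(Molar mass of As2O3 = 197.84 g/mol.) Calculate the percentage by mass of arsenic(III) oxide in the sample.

As2O3 + 2 I2 + 2 H2O → As2O5 + 4 HI
n(I2) per titration = 0.02114 × 0.1338 = 2.829 × 10^-3 mol
From the 1:2 ratio, n(As2O3) in each aliquot = 1/2 × 2.829 × 10^-3 = 1.414 × 10^-3 mol
n(As2O3) in the whole flask = 1.414 × 10^-3 × 100.0/20.00 = 7.071 × 10^-3 mol
mass of As2O3 = 7.071 × 10^-3 × 197.84 = 1.399 g
% As2O3 = 1.399 / 1.501 × 100 = 93.20 %

93.20 %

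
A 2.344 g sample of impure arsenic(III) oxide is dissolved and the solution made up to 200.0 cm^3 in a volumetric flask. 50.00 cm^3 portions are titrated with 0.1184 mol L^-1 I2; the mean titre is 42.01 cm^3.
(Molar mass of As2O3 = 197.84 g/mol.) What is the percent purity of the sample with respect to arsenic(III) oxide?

As2O3 + 2 I2 + 2 H2O → As2O5 + 4 HI
n(I2) per titration = 0.04201 × 0.1184 = 4.974 × 10^-3 mol
From the 1:2 ratio, n(As2O3) in each aliquot = 1/2 × 4.974 × 10^-3 = 2.487 × 10^-3 mol
n(As2O3) in the whole flask = 2.487 × 10^-3 × 200.0/50.00 = 9.948 × 10^-3 mol
mass of As2O3 = 9.948 × 10^-3 × 197.84 = 1.968 g
% As2O3 = 1.968 / 2.344 × 100 = 83.96 %

83.96 %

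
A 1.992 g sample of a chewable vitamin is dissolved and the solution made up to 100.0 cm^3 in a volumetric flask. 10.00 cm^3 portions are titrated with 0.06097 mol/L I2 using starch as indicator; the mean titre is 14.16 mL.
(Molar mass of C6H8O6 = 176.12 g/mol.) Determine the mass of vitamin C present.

1.521 g

C6H8O6 + I2 → C6H6O6 + 2 HI
n(I2) per titration = 0.01416 × 0.06097 = 8.633 × 10^-4 mol
n(C6H8O6) in each aliquot = 8.633 × 10^-4 mol (1:1 ratio)
n(C6H8O6) in the whole flask = 8.633 × 10^-4 × 100.0/10.00 = 8.633 × 10^-3 mol
mass of C6H8O6 = 8.633 × 10^-3 × 176.12 = 1.521 g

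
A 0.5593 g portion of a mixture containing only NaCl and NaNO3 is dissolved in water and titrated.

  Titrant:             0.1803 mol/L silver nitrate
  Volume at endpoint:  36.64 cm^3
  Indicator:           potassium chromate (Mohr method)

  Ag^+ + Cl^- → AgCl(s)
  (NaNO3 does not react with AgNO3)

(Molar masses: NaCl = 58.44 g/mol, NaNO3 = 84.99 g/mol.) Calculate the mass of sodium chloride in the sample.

0.3861 g

n(AgNO3) = 0.03664 × 0.1803 = 6.606 × 10^-3 mol
Let x = n(NaCl), y = n(NaNO3).
Titrant: 1x = 6.606 × 10^-3;  mass: 58.44x + 84.99y = 0.5593
Solving, x = 6.606 × 10^-3 mol, y = 2.038 × 10^-3 mol
mass of NaCl = 6.606 × 10^-3 × 58.44 = 0.3861 g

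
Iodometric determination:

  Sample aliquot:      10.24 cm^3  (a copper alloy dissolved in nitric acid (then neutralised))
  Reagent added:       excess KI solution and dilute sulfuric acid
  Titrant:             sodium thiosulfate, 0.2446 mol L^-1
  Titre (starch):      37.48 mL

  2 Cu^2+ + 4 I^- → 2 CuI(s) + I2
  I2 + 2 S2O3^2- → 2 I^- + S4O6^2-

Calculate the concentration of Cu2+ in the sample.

n(S2O3^2-) = 0.03748 × 0.2446 = 9.168 × 10^-3 mol
n(I2) = n(S2O3^2-)/2 = 4.584 × 10^-3 mol
From the 2:1 ratio, n(Cu2+) in the aliquot = 2/1 × 4.584 × 10^-3 = 9.168 × 10^-3 mol
[Cu2+] = 9.168 × 10^-3 / 0.01024 = 0.8953 mol/L

0.8953 mol/L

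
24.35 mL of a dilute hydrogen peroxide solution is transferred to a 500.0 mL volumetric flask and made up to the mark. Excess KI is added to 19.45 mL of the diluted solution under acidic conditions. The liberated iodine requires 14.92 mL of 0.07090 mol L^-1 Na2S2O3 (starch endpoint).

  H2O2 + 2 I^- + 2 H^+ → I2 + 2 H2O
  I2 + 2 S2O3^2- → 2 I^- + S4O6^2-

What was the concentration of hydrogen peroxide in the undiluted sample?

n(S2O3^2-) = 0.01492 × 0.07090 = 1.058 × 10^-3 mol
n(I2) = n(S2O3^2-)/2 = 5.289 × 10^-4 mol
n(H2O2) in the aliquot = 5.289 × 10^-4 mol (1:1 ratio)
[H2O2]_dilute = 5.289 × 10^-4 / 0.01945 = 0.02719 mol/L
[H2O2]_original = 0.02719 × 500.0/24.35 = 0.5584 mol/L

0.5584 mol/L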